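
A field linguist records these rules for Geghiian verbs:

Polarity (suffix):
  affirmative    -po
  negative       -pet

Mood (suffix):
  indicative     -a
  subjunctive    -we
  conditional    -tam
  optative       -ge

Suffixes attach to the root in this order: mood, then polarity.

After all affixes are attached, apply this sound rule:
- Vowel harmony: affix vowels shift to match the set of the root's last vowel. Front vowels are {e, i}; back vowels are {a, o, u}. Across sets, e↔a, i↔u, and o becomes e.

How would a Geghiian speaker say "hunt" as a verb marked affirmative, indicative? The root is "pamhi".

pamhiepe

Attach mood indicative -a → pamhia.
Attach polarity affirmative -po → pamhiapo.
Apply vowel harmony: pamhiapo → pamhiepe.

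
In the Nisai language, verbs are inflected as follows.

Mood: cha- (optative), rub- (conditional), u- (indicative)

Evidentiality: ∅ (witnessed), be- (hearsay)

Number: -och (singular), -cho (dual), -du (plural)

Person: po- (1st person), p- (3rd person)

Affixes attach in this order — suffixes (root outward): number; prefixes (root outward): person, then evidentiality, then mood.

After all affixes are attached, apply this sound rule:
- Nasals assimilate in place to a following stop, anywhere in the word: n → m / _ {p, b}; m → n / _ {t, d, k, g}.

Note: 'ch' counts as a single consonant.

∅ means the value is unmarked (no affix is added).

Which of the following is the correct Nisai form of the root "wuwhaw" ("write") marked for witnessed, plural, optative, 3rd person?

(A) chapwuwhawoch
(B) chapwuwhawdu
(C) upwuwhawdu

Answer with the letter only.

B

Attach person 3rd person p- → pwuwhaw.
evidentiality = witnessed: zero marking, form stays pwuwhaw.
Attach mood optative cha- → chapwuwhaw.
Attach number plural -du → chapwuwhawdu.
Nasal assimilation: no change.
So the correct form is chapwuwhawdu, option (B).
(C) upwuwhawdu is wrong: it uses indicative instead of optative for mood.
(A) chapwuwhawoch is wrong: it uses singular instead of plural for number.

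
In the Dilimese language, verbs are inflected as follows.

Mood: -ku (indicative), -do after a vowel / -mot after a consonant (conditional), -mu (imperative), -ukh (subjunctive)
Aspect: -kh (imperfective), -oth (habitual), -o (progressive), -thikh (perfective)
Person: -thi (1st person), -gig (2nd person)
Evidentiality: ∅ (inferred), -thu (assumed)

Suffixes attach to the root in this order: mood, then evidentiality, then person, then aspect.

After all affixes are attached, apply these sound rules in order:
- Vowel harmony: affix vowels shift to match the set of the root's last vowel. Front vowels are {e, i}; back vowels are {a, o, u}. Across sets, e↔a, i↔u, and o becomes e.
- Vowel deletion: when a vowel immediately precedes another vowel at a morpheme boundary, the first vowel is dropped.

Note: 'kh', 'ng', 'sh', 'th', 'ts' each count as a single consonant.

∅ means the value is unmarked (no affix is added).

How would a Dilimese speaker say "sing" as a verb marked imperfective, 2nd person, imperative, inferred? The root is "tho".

thomugugkh

Attach mood imperative -mu → thomu.
evidentiality = inferred: zero marking, form stays thomu.
Attach person 2nd person -gig → thomugig.
Attach aspect imperfective -kh → thomugigkh.
Apply vowel harmony: thomugigkh → thomugugkh.
Vowel deletion: no change.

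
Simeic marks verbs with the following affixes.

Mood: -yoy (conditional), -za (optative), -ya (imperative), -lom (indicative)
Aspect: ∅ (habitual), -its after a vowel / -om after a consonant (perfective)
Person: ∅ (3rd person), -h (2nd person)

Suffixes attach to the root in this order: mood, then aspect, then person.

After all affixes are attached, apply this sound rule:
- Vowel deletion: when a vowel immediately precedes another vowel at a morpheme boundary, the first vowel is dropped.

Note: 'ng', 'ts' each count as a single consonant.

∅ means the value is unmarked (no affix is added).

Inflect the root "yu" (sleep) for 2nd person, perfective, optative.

yuzitsh

Attach mood optative -za → yuza.
Attach aspect perfective -its (after vowel 'a') → yuzaits.
Attach person 2nd person -h → yuzaitsh.
Apply vowel deletion: yuzaitsh → yuzitsh.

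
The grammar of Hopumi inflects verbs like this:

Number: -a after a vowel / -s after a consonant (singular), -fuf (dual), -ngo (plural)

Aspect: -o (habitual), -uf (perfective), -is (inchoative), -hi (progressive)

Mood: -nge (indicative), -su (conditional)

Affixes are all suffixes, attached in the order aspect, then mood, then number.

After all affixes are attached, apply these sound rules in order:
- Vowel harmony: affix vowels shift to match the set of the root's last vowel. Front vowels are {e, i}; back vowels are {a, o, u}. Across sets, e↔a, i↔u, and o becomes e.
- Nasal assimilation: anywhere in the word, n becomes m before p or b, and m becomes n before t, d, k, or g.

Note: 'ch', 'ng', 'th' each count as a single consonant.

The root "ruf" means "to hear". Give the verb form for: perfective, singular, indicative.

rufufngaa

Attach aspect perfective -uf → rufuf.
Attach mood indicative -nge → rufufnge.
Attach number singular -a (after vowel 'e') → rufufngea.
Apply vowel harmony: rufufngea → rufufngaa.
Nasal assimilation: no change.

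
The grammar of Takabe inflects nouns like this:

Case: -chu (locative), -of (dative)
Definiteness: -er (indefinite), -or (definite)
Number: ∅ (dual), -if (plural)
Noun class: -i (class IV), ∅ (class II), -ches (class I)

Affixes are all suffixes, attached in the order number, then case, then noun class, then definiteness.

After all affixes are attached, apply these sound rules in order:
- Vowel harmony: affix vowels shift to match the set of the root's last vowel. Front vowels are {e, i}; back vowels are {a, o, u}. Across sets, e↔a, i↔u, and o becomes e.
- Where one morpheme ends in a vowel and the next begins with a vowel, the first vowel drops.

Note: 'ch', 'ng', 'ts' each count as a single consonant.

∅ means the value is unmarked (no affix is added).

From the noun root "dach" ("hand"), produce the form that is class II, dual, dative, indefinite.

number = dual: zero marking, form stays dach.
Attach case dative -of → dachof.
noun class = class II: zero marking, form stays dachof.
Attach definiteness indefinite -er → dachofer.
Apply vowel harmony: dachofer → dachofar.
Vowel deletion: no change.

dachofar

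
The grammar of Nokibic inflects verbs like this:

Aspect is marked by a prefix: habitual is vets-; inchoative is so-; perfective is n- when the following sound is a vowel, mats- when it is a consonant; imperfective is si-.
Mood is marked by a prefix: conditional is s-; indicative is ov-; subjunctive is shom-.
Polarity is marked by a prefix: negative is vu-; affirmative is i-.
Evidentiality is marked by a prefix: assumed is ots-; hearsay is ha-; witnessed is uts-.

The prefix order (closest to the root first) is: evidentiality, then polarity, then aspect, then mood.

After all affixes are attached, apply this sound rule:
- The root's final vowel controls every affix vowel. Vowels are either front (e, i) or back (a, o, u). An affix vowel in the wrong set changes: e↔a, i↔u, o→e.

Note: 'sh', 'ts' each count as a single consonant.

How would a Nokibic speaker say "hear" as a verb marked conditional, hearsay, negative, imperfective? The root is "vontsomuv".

ssuvuhavontsomuv

Attach evidentiality hearsay ha- → havontsomuv.
Attach polarity negative vu- → vuhavontsomuv.
Attach aspect imperfective si- → sivuhavontsomuv.
Attach mood conditional s- → ssivuhavontsomuv.
Apply vowel harmony: ssivuhavontsomuv → ssuvuhavontsomuv.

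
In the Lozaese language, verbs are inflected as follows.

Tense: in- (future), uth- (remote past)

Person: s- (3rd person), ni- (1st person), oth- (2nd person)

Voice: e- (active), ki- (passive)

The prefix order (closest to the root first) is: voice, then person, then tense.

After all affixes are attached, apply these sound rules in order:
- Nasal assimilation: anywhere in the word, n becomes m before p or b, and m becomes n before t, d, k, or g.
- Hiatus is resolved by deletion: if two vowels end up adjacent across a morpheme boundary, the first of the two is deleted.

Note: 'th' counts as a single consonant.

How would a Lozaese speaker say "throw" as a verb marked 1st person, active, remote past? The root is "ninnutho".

Attach voice active e- → eninnutho.
Attach person 1st person ni- → nieninnutho.
Attach tense remote past uth- → uthnieninnutho.
Nasal assimilation: no change.
Apply vowel deletion: uthnieninnutho → uthneninnutho.

uthneninnutho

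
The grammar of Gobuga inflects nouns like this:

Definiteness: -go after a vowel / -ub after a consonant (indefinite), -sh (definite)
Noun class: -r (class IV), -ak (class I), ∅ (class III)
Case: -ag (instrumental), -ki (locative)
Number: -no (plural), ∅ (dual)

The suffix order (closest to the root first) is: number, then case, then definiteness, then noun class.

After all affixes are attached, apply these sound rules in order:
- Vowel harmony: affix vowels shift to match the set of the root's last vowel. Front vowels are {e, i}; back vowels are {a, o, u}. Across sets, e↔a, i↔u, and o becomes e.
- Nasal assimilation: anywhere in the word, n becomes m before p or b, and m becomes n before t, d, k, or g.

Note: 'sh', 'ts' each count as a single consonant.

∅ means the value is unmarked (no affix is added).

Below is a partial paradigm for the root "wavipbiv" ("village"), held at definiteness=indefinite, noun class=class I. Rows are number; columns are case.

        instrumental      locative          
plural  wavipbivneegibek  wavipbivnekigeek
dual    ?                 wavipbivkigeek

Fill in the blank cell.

wavipbivegibek

number = dual: zero marking, form stays wavipbiv.
Attach case instrumental -ag → wavipbivag.
Attach definiteness indefinite -ub (after consonant 'g') → wavipbivagub.
Attach noun class class I -ak → wavipbivagubak.
Apply vowel harmony: wavipbivagubak → wavipbivegibek.
Nasal assimilation: no change.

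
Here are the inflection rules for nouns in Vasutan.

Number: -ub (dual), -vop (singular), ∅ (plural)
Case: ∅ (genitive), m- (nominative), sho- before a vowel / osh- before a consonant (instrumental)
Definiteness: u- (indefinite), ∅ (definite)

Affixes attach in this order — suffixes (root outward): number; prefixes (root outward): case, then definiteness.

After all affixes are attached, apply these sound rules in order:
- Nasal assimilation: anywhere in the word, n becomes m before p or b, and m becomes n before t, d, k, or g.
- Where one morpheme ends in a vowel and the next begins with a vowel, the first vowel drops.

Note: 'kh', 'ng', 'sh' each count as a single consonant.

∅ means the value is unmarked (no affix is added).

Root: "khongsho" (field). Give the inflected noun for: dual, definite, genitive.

khongshub

case = genitive: zero marking, form stays khongsho.
Attach number dual -ub → khongshoub.
definiteness = definite: zero marking, form stays khongshoub.
Nasal assimilation: no change.
Apply vowel deletion: khongshoub → khongshub.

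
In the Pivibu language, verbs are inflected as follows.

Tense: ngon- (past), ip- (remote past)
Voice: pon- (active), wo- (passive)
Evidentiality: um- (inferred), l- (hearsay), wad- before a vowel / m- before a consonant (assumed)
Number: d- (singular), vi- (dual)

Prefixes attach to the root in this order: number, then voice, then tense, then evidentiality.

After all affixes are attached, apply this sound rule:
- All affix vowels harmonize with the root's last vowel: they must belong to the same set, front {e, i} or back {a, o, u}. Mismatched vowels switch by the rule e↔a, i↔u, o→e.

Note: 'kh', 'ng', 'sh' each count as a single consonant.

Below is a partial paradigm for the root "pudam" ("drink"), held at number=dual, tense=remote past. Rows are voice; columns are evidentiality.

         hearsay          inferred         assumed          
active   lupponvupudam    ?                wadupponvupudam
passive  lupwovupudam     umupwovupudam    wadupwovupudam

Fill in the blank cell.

umupponvupudam

Attach number dual vi- → vipudam.
Attach voice active pon- → ponvipudam.
Attach tense remote past ip- → ipponvipudam.
Attach evidentiality inferred um- → umipponvipudam.
Apply vowel harmony: umipponvipudam → umupponvupudam.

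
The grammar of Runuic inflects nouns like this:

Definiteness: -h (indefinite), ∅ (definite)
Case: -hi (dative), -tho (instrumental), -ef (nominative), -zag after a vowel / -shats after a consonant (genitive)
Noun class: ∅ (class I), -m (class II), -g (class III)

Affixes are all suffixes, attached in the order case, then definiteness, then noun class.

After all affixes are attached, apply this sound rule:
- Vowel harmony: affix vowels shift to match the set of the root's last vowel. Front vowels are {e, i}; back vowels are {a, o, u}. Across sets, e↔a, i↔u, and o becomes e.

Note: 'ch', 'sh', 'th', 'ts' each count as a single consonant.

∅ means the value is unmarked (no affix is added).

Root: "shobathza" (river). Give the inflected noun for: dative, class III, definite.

shobathzahug

Attach case dative -hi → shobathzahi.
definiteness = definite: zero marking, form stays shobathzahi.
Attach noun class class III -g → shobathzahig.
Apply vowel harmony: shobathzahig → shobathzahug.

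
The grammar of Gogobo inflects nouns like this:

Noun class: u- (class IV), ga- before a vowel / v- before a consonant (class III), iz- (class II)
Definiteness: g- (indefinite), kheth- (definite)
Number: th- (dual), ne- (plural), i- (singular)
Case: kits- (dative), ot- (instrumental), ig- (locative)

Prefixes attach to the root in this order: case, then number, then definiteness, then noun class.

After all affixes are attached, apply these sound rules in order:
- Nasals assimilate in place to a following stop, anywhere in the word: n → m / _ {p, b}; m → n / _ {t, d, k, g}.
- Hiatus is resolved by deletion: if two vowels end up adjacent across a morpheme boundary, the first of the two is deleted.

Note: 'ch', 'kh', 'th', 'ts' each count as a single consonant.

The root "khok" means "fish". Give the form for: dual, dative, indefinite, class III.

Attach case dative kits- → kitskhok.
Attach number dual th- → thkitskhok.
Attach definiteness indefinite g- → gthkitskhok.
Attach noun class class III v- (before consonant 'g') → vgthkitskhok.
Nasal assimilation: no change.
Vowel deletion: no change.

vgthkitskhok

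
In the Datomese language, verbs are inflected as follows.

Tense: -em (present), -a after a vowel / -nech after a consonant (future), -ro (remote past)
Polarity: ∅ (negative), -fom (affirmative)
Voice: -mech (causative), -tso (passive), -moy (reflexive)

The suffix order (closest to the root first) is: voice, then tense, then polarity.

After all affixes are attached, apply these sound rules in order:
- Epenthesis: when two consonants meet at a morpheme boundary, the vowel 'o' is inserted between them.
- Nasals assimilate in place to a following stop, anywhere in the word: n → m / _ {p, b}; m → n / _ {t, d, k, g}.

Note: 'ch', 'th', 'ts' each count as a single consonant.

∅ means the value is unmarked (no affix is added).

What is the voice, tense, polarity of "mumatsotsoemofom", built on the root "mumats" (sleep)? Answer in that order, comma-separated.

Segment: mumats-tso-em-fom.
voice: -tso → passive.
tense: -em → present.
polarity: -fom → affirmative.

passive, present, affirmative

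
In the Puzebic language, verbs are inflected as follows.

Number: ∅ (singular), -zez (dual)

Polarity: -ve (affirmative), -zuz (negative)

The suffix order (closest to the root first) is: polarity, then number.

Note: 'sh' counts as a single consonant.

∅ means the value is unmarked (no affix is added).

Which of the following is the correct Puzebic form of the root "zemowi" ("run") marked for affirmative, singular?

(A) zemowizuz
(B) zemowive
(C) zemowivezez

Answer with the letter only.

B

Attach polarity affirmative -ve → zemowive.
number = singular: zero marking, form stays zemowive.
So the correct form is zemowive, option (B).
(C) zemowivezez is wrong: it uses dual instead of singular for number.
(A) zemowizuz is wrong: it uses negative instead of affirmative for polarity.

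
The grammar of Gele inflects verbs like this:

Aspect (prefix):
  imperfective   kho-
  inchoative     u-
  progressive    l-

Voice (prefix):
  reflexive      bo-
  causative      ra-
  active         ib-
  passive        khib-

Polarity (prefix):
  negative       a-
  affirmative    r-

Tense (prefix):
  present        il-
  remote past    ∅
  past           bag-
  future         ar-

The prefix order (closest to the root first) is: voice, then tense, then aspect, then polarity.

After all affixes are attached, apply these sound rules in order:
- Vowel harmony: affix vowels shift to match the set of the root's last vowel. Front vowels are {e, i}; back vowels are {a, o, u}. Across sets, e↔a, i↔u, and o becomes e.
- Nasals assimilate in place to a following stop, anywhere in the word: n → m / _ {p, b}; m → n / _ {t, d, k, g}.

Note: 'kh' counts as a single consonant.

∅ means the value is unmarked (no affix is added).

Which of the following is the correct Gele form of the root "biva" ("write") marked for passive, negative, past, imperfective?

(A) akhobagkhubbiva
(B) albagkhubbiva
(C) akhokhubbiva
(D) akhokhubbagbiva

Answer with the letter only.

Attach voice passive khib- → khibbiva.
Attach tense past bag- → bagkhibbiva.
Attach aspect imperfective kho- → khobagkhibbiva.
Attach polarity negative a- → akhobagkhibbiva.
Apply vowel harmony: akhobagkhibbiva → akhobagkhubbiva.
Nasal assimilation: no change.
So the correct form is akhobagkhubbiva, option (A).
(C) akhokhubbiva is wrong: it uses remote past instead of past for tense.
(B) albagkhubbiva is wrong: it uses progressive instead of imperfective for aspect.
(D) akhokhubbagbiva is wrong: it has the affixes in the wrong order.

A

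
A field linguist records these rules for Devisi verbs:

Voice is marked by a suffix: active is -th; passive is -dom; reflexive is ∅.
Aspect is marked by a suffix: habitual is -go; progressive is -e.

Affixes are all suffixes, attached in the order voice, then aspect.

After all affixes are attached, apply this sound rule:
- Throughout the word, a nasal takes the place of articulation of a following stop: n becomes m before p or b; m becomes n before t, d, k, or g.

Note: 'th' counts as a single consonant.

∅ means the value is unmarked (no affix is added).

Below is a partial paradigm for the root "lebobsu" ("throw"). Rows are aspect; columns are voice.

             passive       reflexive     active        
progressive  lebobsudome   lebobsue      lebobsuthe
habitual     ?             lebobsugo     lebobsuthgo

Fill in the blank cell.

Attach voice passive -dom → lebobsudom.
Attach aspect habitual -go → lebobsudomgo.
Apply nasal assimilation: lebobsudomgo → lebobsudongo.

lebobsudongo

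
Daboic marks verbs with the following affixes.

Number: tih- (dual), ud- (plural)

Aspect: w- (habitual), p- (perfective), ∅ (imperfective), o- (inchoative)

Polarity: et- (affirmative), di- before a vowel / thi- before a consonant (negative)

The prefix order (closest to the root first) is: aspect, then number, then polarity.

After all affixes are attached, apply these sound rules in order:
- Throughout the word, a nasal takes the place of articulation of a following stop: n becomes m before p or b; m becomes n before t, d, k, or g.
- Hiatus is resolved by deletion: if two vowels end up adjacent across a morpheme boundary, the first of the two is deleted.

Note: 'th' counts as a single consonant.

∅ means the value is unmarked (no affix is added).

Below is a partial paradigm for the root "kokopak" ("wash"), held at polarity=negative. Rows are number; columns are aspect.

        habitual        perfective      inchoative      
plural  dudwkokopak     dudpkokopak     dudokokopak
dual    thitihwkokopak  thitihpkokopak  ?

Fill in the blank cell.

Attach aspect inchoative o- → okokopak.
Attach number dual tih- → tihokokopak.
Attach polarity negative thi- (before consonant 't') → thitihokokopak.
Nasal assimilation: no change.
Vowel deletion: no change.

thitihokokopak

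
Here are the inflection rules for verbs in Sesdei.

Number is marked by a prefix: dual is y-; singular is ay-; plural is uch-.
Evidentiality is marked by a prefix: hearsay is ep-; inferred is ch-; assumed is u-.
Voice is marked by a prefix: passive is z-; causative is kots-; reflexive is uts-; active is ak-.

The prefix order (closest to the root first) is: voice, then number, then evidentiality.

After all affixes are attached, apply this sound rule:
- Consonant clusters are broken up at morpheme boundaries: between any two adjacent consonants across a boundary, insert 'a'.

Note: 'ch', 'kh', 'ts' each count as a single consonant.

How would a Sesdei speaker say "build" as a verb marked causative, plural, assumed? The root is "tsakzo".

uuchakotsatsakzo

Attach voice causative kots- → kotstsakzo.
Attach number plural uch- → uchkotstsakzo.
Attach evidentiality assumed u- → uuchkotstsakzo.
Apply epenthesis: uuchkotstsakzo → uuchakotsatsakzo.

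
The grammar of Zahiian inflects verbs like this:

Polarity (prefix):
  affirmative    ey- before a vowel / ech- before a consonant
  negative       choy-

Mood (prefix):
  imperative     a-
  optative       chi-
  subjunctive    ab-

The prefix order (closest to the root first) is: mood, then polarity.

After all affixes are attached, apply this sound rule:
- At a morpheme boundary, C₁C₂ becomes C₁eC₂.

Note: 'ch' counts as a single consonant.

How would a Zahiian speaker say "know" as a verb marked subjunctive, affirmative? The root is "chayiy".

Attach mood subjunctive ab- → abchayiy.
Attach polarity affirmative ey- (before vowel 'a') → eyabchayiy.
Apply epenthesis: eyabchayiy → eyabechayiy.

eyabechayiy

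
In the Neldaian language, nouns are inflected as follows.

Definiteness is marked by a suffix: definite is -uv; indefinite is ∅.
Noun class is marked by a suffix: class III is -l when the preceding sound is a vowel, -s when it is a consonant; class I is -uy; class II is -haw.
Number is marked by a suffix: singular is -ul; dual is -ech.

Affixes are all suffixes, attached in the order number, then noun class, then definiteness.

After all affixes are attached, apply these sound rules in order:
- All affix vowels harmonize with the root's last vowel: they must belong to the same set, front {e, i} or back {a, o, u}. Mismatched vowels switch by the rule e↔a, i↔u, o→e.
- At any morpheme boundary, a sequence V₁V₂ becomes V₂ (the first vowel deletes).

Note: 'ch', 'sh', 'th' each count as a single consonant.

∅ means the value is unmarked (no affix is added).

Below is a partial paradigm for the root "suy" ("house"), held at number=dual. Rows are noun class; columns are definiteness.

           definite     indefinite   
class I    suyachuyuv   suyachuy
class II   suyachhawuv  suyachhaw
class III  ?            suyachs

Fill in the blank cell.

Attach number dual -ech → suyech.
Attach noun class class III -s (after consonant 'ch') → suyechs.
Attach definiteness definite -uv → suyechsuv.
Apply vowel harmony: suyechsuv → suyachsuv.
Vowel deletion: no change.

suyachsuv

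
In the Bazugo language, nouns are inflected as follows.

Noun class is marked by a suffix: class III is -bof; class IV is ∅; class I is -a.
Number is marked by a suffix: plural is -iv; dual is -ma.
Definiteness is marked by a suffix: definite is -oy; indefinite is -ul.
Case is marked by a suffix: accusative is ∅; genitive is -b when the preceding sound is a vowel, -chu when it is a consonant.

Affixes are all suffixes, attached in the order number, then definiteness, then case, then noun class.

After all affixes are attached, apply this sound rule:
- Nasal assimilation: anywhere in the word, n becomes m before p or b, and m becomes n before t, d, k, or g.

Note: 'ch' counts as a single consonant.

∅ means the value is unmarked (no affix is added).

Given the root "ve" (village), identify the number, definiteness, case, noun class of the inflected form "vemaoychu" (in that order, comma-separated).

Segment: ve-ma-oy-chu.
number: -ma → dual.
definiteness: -oy → definite.
case: -b/chu → genitive.
noun class: ∅ → class IV.

dual, definite, genitive, class IV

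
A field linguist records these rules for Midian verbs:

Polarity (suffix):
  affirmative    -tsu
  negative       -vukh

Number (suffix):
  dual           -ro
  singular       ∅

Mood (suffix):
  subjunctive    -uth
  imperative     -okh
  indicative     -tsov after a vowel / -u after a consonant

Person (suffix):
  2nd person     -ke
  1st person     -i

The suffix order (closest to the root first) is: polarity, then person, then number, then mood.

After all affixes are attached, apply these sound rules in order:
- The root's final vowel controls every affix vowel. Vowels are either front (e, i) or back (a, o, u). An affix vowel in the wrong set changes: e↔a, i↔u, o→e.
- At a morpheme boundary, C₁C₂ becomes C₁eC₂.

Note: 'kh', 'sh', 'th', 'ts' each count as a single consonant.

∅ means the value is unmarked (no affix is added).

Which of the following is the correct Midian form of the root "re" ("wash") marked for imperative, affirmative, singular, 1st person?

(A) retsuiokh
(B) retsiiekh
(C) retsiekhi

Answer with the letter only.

Attach polarity affirmative -tsu → retsu.
Attach person 1st person -i → retsui.
number = singular: zero marking, form stays retsui.
Attach mood imperative -okh → retsuiokh.
Apply vowel harmony: retsuiokh → retsiiekh.
Epenthesis: no change.
So the correct form is retsiiekh, option (B).
(A) retsuiokh is wrong: it fails to apply the sound rule(s).
(C) retsiekhi is wrong: it has the affixes in the wrong order.

B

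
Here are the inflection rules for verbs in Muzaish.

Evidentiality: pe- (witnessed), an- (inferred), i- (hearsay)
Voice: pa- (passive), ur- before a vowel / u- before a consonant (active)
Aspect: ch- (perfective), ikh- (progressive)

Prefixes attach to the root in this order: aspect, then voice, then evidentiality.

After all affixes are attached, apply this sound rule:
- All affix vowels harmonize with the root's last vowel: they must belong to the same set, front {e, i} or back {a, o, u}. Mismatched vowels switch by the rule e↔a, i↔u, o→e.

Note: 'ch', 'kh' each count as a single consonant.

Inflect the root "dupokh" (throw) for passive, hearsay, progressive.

Attach aspect progressive ikh- → ikhdupokh.
Attach voice passive pa- → paikhdupokh.
Attach evidentiality hearsay i- → ipaikhdupokh.
Apply vowel harmony: ipaikhdupokh → upaukhdupokh.

upaukhdupokh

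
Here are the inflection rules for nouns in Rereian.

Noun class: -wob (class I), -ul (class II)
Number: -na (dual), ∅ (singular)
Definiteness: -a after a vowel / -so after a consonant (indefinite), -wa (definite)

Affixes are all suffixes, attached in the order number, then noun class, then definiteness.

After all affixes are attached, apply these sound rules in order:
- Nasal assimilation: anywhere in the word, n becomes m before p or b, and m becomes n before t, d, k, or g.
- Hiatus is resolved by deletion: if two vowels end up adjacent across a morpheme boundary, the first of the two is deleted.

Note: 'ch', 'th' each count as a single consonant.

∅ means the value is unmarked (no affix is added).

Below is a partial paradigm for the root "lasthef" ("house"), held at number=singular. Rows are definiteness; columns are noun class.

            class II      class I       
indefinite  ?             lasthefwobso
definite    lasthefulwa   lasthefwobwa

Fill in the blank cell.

lasthefulso

number = singular: zero marking, form stays lasthef.
Attach noun class class II -ul → lastheful.
Attach definiteness indefinite -so (after consonant 'l') → lasthefulso.
Nasal assimilation: no change.
Vowel deletion: no change.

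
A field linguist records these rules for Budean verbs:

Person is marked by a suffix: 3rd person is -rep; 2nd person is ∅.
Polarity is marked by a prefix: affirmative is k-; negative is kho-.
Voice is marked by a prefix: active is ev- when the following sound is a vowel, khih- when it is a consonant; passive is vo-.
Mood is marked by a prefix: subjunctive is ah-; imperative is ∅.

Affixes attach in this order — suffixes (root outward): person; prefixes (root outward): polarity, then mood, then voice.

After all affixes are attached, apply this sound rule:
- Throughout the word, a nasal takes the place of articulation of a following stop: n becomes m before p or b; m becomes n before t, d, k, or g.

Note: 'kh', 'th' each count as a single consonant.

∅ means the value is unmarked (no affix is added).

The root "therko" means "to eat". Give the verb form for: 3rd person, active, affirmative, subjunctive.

evahktherkorep

Attach polarity affirmative k- → ktherko.
Attach person 3rd person -rep → ktherkorep.
Attach mood subjunctive ah- → ahktherkorep.
Attach voice active ev- (before vowel 'a') → evahktherkorep.
Nasal assimilation: no change.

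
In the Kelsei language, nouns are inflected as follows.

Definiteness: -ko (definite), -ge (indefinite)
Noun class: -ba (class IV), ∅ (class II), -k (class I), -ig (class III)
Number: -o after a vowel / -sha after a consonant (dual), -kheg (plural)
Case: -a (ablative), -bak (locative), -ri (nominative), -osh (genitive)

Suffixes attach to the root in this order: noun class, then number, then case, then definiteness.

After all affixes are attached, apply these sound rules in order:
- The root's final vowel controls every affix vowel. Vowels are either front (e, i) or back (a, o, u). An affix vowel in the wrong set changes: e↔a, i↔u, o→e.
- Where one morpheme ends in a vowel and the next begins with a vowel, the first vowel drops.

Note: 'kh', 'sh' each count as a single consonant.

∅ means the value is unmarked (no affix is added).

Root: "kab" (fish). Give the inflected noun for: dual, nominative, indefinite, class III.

kabugsharuga

Attach noun class class III -ig → kabig.
Attach number dual -sha (after consonant 'g') → kabigsha.
Attach case nominative -ri → kabigshari.
Attach definiteness indefinite -ge → kabigsharige.
Apply vowel harmony: kabigsharige → kabugsharuga.
Vowel deletion: no change.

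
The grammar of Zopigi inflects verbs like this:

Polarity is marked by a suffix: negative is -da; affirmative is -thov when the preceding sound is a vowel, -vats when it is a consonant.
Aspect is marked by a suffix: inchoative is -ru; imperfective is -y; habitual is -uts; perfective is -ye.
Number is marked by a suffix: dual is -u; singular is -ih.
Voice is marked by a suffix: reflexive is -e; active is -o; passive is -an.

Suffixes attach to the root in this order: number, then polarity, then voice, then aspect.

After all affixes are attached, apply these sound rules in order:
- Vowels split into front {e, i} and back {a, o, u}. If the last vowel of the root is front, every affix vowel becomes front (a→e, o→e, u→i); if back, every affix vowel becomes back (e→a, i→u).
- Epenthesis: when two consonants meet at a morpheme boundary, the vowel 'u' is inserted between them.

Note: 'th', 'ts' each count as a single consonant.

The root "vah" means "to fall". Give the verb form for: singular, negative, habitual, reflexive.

vahuhudaauts

Attach number singular -ih → vahih.
Attach polarity negative -da → vahihda.
Attach voice reflexive -e → vahihdae.
Attach aspect habitual -uts → vahihdaeuts.
Apply vowel harmony: vahihdaeuts → vahuhdaauts.
Apply epenthesis: vahuhdaauts → vahuhudaauts.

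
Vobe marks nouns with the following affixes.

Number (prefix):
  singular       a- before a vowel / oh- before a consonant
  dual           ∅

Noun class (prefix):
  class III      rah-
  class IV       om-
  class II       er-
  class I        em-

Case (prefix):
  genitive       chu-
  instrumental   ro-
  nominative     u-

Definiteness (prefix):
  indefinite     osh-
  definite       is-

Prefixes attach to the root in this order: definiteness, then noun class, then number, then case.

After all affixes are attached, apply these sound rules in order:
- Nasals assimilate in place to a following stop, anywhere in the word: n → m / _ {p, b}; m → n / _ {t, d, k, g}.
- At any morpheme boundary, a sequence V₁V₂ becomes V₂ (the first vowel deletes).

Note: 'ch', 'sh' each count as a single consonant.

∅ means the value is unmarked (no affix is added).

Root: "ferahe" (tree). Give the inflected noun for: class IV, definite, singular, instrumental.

Attach definiteness definite is- → isferahe.
Attach noun class class IV om- → omisferahe.
Attach number singular a- (before vowel 'o') → aomisferahe.
Attach case instrumental ro- → roaomisferahe.
Nasal assimilation: no change.
Apply vowel deletion: roaomisferahe → romisferahe.

romisferahe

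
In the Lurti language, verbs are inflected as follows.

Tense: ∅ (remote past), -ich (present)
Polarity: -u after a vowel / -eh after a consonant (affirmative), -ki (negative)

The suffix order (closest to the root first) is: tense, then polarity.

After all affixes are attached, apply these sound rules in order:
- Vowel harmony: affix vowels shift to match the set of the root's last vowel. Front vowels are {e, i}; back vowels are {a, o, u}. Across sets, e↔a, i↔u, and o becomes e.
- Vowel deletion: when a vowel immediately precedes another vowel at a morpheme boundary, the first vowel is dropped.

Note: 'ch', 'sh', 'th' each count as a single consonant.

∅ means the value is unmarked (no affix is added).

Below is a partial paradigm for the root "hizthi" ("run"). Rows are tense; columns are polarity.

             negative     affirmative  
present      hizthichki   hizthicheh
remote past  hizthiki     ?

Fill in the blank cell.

hizthi

tense = remote past: zero marking, form stays hizthi.
Attach polarity affirmative -u (after vowel 'i') → hizthiu.
Apply vowel harmony: hizthiu → hizthii.
Apply vowel deletion: hizthii → hizthi.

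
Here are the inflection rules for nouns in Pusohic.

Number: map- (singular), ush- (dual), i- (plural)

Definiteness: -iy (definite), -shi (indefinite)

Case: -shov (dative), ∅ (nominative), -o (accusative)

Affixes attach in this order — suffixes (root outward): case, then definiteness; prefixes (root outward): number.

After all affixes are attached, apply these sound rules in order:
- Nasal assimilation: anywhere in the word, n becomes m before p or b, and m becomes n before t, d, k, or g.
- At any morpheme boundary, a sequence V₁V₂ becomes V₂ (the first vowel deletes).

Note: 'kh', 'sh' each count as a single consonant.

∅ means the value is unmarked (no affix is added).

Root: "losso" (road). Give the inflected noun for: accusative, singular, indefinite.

maplossoshi

Attach case accusative -o → lossoo.
Attach definiteness indefinite -shi → lossooshi.
Attach number singular map- → maplossooshi.
Nasal assimilation: no change.
Apply vowel deletion: maplossooshi → maplossoshi.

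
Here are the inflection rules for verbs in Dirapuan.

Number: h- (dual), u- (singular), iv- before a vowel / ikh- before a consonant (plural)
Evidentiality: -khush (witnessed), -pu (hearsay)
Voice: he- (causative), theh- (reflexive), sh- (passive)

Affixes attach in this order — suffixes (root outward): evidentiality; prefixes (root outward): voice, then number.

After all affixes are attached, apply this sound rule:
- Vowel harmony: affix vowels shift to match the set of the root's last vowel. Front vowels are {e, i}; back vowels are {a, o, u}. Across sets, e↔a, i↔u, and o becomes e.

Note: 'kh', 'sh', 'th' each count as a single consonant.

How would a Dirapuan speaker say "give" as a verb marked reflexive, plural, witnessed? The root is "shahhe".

ikhthehshahhekhish

Attach evidentiality witnessed -khush → shahhekhush.
Attach voice reflexive theh- → thehshahhekhush.
Attach number plural ikh- (before consonant 'th') → ikhthehshahhekhush.
Apply vowel harmony: ikhthehshahhekhush → ikhthehshahhekhish.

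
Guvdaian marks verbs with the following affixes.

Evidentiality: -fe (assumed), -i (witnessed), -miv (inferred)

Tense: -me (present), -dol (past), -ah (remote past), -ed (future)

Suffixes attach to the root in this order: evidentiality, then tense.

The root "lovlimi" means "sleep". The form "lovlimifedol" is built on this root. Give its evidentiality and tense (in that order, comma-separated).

Segment: lovlimi-fe-dol.
evidentiality: -fe → assumed.
tense: -dol → past.

assumed, past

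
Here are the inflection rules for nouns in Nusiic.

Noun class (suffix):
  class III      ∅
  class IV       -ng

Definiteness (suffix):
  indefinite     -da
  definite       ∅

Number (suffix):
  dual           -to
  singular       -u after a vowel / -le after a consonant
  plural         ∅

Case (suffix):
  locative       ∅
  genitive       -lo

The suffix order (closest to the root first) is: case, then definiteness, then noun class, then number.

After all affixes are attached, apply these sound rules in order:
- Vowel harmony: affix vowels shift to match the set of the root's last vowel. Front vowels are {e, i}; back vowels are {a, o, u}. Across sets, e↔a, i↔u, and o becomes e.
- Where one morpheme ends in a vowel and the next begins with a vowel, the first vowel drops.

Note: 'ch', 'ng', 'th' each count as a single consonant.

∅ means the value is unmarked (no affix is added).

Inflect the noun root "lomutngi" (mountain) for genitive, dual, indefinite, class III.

lomutngiledete

Attach case genitive -lo → lomutngilo.
Attach definiteness indefinite -da → lomutngiloda.
noun class = class III: zero marking, form stays lomutngiloda.
Attach number dual -to → lomutngilodato.
Apply vowel harmony: lomutngilodato → lomutngiledete.
Vowel deletion: no change.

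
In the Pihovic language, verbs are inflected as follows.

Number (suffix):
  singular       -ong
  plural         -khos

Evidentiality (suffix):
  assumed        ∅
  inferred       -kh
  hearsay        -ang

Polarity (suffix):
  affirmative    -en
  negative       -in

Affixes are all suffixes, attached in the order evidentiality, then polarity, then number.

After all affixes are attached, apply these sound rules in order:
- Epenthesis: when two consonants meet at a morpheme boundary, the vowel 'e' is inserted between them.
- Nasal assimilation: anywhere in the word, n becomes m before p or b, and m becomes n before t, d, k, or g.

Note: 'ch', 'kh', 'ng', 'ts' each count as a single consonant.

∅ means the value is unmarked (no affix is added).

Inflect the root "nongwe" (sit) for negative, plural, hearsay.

nongweanginekhos

Attach evidentiality hearsay -ang → nongweang.
Attach polarity negative -in → nongweangin.
Attach number plural -khos → nongweanginkhos.
Apply epenthesis: nongweanginkhos → nongweanginekhos.
Nasal assimilation: no change.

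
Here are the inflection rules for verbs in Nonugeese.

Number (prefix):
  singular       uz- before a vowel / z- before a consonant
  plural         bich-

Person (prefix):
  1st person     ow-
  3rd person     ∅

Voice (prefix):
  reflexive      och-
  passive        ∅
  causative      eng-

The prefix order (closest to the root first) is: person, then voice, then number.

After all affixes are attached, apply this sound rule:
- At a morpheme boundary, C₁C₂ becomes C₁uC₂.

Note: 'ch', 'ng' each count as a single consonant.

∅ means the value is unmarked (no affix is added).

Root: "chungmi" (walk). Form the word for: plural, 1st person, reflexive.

Attach person 1st person ow- → owchungmi.
Attach voice reflexive och- → ochowchungmi.
Attach number plural bich- → bichochowchungmi.
Apply epenthesis: bichochowchungmi → bichochowuchungmi.

bichochowuchungmi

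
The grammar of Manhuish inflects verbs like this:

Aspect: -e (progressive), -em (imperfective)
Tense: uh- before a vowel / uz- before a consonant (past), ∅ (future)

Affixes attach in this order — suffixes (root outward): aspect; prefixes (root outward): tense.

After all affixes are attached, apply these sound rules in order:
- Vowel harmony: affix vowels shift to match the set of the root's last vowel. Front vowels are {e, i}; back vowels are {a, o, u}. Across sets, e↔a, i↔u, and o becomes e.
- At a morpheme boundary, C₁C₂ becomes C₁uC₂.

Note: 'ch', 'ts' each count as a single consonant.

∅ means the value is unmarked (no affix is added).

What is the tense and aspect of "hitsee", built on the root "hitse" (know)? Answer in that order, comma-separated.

future, progressive

Segment: hitse-e.
tense: ∅ → future.
aspect: -e → progressive.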